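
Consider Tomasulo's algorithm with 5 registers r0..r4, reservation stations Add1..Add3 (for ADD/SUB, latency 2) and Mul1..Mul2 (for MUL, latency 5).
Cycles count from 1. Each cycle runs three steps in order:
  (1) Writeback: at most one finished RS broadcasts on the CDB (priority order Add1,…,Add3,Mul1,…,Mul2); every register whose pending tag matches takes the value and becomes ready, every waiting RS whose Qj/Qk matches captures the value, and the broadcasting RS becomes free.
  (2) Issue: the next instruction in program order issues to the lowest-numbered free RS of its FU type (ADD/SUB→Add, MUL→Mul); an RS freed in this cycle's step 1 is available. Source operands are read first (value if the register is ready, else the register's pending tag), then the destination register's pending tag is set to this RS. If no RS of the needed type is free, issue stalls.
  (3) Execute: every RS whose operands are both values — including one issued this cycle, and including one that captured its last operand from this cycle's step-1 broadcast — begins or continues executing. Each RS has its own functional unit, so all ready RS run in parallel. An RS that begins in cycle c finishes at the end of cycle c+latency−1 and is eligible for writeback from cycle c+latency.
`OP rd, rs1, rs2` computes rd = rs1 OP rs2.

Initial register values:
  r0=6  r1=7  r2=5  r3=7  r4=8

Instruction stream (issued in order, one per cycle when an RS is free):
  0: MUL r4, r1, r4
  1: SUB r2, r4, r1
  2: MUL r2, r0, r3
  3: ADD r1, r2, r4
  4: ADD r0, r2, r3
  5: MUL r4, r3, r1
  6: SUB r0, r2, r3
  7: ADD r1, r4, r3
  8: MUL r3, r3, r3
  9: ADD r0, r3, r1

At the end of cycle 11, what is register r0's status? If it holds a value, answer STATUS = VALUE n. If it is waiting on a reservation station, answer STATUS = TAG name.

STATUS = VALUE 35

cycle 1: issue MUL r4<-Mul1 // r0:6,r1:7,r2:5,r3:7,r4:Mul1
cycle 2: issue SUB r2<-Add1 // r0:6,r1:7,r2:Add1,r3:7,r4:Mul1
cycle 3: issue MUL r2<-Mul2 // r0:6,r1:7,r2:Mul2,r3:7,r4:Mul1
cycle 4: issue ADD r1<-Add2 // r0:6,r1:Add2,r2:Mul2,r3:7,r4:Mul1
cycle 5: issue ADD r0<-Add3 // r0:Add3,r1:Add2,r2:Mul2,r3:7,r4:Mul1
cycle 6: CDB Mul1=56; issue MUL r4<-Mul1 // r0:Add3,r1:Add2,r2:Mul2,r3:7,r4:Mul1
cycle 7: stall // r0:Add3,r1:Add2,r2:Mul2,r3:7,r4:Mul1
cycle 8: CDB Add1=49; issue SUB r0<-Add1 // r0:Add1,r1:Add2,r2:Mul2,r3:7,r4:Mul1
cycle 9: CDB Mul2=42; stall // r0:Add1,r1:Add2,r2:42,r3:7,r4:Mul1
cycle 10: stall // r0:Add1,r1:Add2,r2:42,r3:7,r4:Mul1
cycle 11: CDB Add1=35; issue ADD r1<-Add1 // r0:35,r1:Add1,r2:42,r3:7,r4:Mul1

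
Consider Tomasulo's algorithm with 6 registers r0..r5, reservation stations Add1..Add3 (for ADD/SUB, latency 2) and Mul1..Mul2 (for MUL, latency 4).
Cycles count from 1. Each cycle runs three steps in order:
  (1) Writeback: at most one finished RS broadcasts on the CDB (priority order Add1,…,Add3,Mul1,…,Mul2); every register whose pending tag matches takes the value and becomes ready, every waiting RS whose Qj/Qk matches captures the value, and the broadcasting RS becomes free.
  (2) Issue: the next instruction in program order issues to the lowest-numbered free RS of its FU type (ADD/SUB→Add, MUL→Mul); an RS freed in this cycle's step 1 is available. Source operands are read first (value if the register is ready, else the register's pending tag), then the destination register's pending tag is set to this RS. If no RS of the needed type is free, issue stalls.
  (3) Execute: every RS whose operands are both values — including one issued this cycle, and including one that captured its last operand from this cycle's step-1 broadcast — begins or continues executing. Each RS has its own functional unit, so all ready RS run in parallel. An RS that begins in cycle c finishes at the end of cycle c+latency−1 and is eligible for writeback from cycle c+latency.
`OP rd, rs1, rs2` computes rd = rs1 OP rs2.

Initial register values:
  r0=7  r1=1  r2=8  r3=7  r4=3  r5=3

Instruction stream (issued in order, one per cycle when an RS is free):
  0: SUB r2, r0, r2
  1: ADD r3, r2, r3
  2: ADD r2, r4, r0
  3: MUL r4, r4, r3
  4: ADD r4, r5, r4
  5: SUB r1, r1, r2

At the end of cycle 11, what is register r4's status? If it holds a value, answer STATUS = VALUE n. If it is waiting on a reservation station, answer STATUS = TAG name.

cycle 1: issue SUB r2<-Add1 // r0:7,r1:1,r2:Add1,r3:7,r4:3,r5:3
cycle 2: issue ADD r3<-Add2 // r0:7,r1:1,r2:Add1,r3:Add2,r4:3,r5:3
cycle 3: CDB Add1=-1; issue ADD r2<-Add1 // r0:7,r1:1,r2:Add1,r3:Add2,r4:3,r5:3
cycle 4: issue MUL r4<-Mul1 // r0:7,r1:1,r2:Add1,r3:Add2,r4:Mul1,r5:3
cycle 5: CDB Add1=10; issue ADD r4<-Add1 // r0:7,r1:1,r2:10,r3:Add2,r4:Add1,r5:3
cycle 6: CDB Add2=6; issue SUB r1<-Add2 // r0:7,r1:Add2,r2:10,r3:6,r4:Add1,r5:3
cycle 7: - // r0:7,r1:Add2,r2:10,r3:6,r4:Add1,r5:3
cycle 8: CDB Add2=-9 // r0:7,r1:-9,r2:10,r3:6,r4:Add1,r5:3
cycle 9: - // r0:7,r1:-9,r2:10,r3:6,r4:Add1,r5:3
cycle 10: CDB Mul1=18 // r0:7,r1:-9,r2:10,r3:6,r4:Add1,r5:3
cycle 11: - // r0:7,r1:-9,r2:10,r3:6,r4:Add1,r5:3

STATUS = TAG Add1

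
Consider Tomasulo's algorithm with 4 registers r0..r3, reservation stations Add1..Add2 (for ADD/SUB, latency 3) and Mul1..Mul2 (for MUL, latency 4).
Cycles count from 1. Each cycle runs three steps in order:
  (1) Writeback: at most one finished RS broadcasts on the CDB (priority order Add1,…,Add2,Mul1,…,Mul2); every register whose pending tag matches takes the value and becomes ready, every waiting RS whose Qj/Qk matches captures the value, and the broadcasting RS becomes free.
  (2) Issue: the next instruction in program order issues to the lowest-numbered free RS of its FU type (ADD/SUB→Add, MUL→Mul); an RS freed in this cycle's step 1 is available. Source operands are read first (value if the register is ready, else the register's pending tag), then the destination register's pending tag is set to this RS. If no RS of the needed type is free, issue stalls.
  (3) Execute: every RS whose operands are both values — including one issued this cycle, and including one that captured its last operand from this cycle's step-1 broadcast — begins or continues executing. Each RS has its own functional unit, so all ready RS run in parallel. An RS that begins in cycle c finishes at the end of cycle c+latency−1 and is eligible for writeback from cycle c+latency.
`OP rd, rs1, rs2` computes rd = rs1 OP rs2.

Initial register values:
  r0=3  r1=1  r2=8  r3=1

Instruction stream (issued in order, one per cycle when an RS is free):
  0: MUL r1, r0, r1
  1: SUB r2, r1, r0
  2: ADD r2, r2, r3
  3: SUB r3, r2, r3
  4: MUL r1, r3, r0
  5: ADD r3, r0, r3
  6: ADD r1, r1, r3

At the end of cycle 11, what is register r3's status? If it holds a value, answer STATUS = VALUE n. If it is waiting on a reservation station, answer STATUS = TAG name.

c1: issue MUL r1<-Mul1 | r0:3,r1:Mul1,r2:8,r3:1
c2: issue SUB r2<-Add1 | r0:3,r1:Mul1,r2:Add1,r3:1
c3: issue ADD r2<-Add2 | r0:3,r1:Mul1,r2:Add2,r3:1
c4: stall | r0:3,r1:Mul1,r2:Add2,r3:1
c5: CDB Mul1=3; stall | r0:3,r1:3,r2:Add2,r3:1
c6: stall | r0:3,r1:3,r2:Add2,r3:1
c7: stall | r0:3,r1:3,r2:Add2,r3:1
c8: CDB Add1=0; issue SUB r3<-Add1 | r0:3,r1:3,r2:Add2,r3:Add1
c9: issue MUL r1<-Mul1 | r0:3,r1:Mul1,r2:Add2,r3:Add1
c10: stall | r0:3,r1:Mul1,r2:Add2,r3:Add1
c11: CDB Add2=1; issue ADD r3<-Add2 | r0:3,r1:Mul1,r2:1,r3:Add2

STATUS = TAG Add2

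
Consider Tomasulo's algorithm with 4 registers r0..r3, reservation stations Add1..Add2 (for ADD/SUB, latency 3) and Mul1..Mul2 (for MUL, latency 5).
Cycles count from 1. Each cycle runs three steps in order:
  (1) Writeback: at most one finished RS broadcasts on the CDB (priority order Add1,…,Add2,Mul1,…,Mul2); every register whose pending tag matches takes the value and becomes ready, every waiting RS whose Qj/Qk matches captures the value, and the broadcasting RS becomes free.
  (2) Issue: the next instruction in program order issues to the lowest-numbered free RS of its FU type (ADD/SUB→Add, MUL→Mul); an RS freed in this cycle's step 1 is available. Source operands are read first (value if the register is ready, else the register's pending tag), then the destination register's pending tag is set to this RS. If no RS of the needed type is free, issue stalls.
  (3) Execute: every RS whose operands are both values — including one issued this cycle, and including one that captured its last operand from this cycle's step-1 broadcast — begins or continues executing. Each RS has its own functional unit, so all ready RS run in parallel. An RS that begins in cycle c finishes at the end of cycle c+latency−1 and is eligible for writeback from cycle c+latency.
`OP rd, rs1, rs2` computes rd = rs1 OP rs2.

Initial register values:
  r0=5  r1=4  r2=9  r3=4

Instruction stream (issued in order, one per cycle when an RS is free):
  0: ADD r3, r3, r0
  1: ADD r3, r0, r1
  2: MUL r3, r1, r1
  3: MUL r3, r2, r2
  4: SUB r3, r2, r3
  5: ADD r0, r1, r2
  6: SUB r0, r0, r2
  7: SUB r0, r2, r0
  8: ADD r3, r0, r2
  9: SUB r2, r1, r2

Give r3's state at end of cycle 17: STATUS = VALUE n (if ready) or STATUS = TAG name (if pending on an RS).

cycle 1: issue ADD r3<-Add1 // r0:5,r1:4,r2:9,r3:Add1
cycle 2: issue ADD r3<-Add2 // r0:5,r1:4,r2:9,r3:Add2
cycle 3: issue MUL r3<-Mul1 // r0:5,r1:4,r2:9,r3:Mul1
cycle 4: CDB Add1=9; issue MUL r3<-Mul2 // r0:5,r1:4,r2:9,r3:Mul2
cycle 5: CDB Add2=9; issue SUB r3<-Add1 // r0:5,r1:4,r2:9,r3:Add1
cycle 6: issue ADD r0<-Add2 // r0:Add2,r1:4,r2:9,r3:Add1
cycle 7: stall // r0:Add2,r1:4,r2:9,r3:Add1
cycle 8: CDB Mul1=16; stall // r0:Add2,r1:4,r2:9,r3:Add1
cycle 9: CDB Add2=13; issue SUB r0<-Add2 // r0:Add2,r1:4,r2:9,r3:Add1
cycle 10: CDB Mul2=81; stall // r0:Add2,r1:4,r2:9,r3:Add1
cycle 11: stall // r0:Add2,r1:4,r2:9,r3:Add1
cycle 12: CDB Add2=4; issue SUB r0<-Add2 // r0:Add2,r1:4,r2:9,r3:Add1
cycle 13: CDB Add1=-72; issue ADD r3<-Add1 // r0:Add2,r1:4,r2:9,r3:Add1
cycle 14: stall // r0:Add2,r1:4,r2:9,r3:Add1
cycle 15: CDB Add2=5; issue SUB r2<-Add2 // r0:5,r1:4,r2:Add2,r3:Add1
cycle 16: - // r0:5,r1:4,r2:Add2,r3:Add1
cycle 17: - // r0:5,r1:4,r2:Add2,r3:Add1

STATUS = TAG Add1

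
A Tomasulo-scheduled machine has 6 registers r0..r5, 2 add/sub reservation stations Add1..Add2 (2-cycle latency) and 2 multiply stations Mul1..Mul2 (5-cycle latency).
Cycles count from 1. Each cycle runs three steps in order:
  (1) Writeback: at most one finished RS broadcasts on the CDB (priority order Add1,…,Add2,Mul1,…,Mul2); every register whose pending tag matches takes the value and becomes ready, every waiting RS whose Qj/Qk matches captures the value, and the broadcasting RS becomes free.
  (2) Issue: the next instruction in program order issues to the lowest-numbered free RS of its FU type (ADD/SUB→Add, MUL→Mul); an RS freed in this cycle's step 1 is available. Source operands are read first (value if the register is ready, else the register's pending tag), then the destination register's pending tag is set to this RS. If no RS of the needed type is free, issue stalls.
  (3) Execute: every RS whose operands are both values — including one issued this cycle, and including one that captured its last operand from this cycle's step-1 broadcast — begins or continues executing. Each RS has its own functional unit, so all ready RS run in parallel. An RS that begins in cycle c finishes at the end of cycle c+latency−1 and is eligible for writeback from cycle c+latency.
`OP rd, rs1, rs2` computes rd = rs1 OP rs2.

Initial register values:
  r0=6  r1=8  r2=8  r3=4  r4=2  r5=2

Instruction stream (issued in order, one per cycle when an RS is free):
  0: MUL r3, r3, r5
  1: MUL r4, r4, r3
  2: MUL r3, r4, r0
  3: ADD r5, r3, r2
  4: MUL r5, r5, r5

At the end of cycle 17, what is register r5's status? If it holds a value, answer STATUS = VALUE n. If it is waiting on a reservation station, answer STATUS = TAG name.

  c1: issue MUL r3<-Mul1  regs: r0:6,r1:8,r2:8,r3:Mul1,r4:2,r5:2
  c2: issue MUL r4<-Mul2  regs: r0:6,r1:8,r2:8,r3:Mul1,r4:Mul2,r5:2
  c3: stall  regs: r0:6,r1:8,r2:8,r3:Mul1,r4:Mul2,r5:2
  c4: stall  regs: r0:6,r1:8,r2:8,r3:Mul1,r4:Mul2,r5:2
  c5: stall  regs: r0:6,r1:8,r2:8,r3:Mul1,r4:Mul2,r5:2
  c6: CDB Mul1=8; issue MUL r3<-Mul1  regs: r0:6,r1:8,r2:8,r3:Mul1,r4:Mul2,r5:2
  c7: issue ADD r5<-Add1  regs: r0:6,r1:8,r2:8,r3:Mul1,r4:Mul2,r5:Add1
  c8: stall  regs: r0:6,r1:8,r2:8,r3:Mul1,r4:Mul2,r5:Add1
  c9: stall  regs: r0:6,r1:8,r2:8,r3:Mul1,r4:Mul2,r5:Add1
  c10: stall  regs: r0:6,r1:8,r2:8,r3:Mul1,r4:Mul2,r5:Add1
  c11: CDB Mul2=16; issue MUL r5<-Mul2  regs: r0:6,r1:8,r2:8,r3:Mul1,r4:16,r5:Mul2
  c12: -  regs: r0:6,r1:8,r2:8,r3:Mul1,r4:16,r5:Mul2
  c13: -  regs: r0:6,r1:8,r2:8,r3:Mul1,r4:16,r5:Mul2
  c14: -  regs: r0:6,r1:8,r2:8,r3:Mul1,r4:16,r5:Mul2
  c15: -  regs: r0:6,r1:8,r2:8,r3:Mul1,r4:16,r5:Mul2
  c16: CDB Mul1=96  regs: r0:6,r1:8,r2:8,r3:96,r4:16,r5:Mul2
  c17: -  regs: r0:6,r1:8,r2:8,r3:96,r4:16,r5:Mul2

STATUS = TAG Mul2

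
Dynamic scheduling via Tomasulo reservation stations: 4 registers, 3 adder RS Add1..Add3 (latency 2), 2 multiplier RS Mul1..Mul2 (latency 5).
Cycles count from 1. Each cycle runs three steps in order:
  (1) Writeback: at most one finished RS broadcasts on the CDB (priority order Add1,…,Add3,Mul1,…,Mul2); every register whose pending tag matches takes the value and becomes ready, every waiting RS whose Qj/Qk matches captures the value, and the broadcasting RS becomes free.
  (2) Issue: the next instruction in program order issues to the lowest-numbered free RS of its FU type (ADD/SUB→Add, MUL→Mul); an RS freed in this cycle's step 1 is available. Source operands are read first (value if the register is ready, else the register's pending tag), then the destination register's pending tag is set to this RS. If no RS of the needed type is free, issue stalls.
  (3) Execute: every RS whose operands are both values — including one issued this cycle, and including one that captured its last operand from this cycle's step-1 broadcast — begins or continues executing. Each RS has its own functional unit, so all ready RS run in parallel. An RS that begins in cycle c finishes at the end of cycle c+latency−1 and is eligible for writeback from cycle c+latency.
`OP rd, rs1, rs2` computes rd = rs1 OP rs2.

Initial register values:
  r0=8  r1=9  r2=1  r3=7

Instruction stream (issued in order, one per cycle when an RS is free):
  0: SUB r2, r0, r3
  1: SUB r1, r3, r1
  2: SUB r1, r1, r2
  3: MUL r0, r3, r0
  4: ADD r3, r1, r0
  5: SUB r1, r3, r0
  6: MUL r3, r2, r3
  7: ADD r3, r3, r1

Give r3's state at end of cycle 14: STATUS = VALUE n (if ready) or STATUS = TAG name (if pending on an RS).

STATUS = TAG Add3

cycle 1: issue SUB r2<-Add1 // r0:8,r1:9,r2:Add1,r3:7
cycle 2: issue SUB r1<-Add2 // r0:8,r1:Add2,r2:Add1,r3:7
cycle 3: CDB Add1=1; issue SUB r1<-Add1 // r0:8,r1:Add1,r2:1,r3:7
cycle 4: CDB Add2=-2; issue MUL r0<-Mul1 // r0:Mul1,r1:Add1,r2:1,r3:7
cycle 5: issue ADD r3<-Add2 // r0:Mul1,r1:Add1,r2:1,r3:Add2
cycle 6: CDB Add1=-3; issue SUB r1<-Add1 // r0:Mul1,r1:Add1,r2:1,r3:Add2
cycle 7: issue MUL r3<-Mul2 // r0:Mul1,r1:Add1,r2:1,r3:Mul2
cycle 8: issue ADD r3<-Add3 // r0:Mul1,r1:Add1,r2:1,r3:Add3
cycle 9: CDB Mul1=56 // r0:56,r1:Add1,r2:1,r3:Add3
cycle 10: - // r0:56,r1:Add1,r2:1,r3:Add3
cycle 11: CDB Add2=53 // r0:56,r1:Add1,r2:1,r3:Add3
cycle 12: - // r0:56,r1:Add1,r2:1,r3:Add3
cycle 13: CDB Add1=-3 // r0:56,r1:-3,r2:1,r3:Add3
cycle 14: - // r0:56,r1:-3,r2:1,r3:Add3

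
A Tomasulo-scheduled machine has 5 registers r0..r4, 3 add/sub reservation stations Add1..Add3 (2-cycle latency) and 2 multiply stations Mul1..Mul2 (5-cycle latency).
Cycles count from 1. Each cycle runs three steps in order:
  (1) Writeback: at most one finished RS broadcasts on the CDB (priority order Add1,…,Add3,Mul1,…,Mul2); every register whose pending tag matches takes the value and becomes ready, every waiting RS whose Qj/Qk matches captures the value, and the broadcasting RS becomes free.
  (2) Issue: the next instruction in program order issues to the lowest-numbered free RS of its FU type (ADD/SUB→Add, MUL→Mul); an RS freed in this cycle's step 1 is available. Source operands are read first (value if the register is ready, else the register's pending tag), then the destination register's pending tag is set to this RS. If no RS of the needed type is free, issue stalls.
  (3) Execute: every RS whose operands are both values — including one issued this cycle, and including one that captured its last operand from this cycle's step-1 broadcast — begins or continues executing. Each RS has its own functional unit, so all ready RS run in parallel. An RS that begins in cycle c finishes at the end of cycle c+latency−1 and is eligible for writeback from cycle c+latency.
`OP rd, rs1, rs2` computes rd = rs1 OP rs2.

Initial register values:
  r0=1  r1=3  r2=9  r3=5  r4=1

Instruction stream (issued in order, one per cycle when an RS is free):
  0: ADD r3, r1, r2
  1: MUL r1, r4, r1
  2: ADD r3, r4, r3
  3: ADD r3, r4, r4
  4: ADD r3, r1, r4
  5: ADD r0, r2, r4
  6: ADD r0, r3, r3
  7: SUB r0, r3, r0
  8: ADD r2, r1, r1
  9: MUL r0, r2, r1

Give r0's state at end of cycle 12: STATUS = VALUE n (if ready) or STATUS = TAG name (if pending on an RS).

STATUS = TAG Mul1

c1: issue ADD r3<-Add1 | r0:1,r1:3,r2:9,r3:Add1,r4:1
c2: issue MUL r1<-Mul1 | r0:1,r1:Mul1,r2:9,r3:Add1,r4:1
c3: CDB Add1=12; issue ADD r3<-Add1 | r0:1,r1:Mul1,r2:9,r3:Add1,r4:1
c4: issue ADD r3<-Add2 | r0:1,r1:Mul1,r2:9,r3:Add2,r4:1
c5: CDB Add1=13; issue ADD r3<-Add1 | r0:1,r1:Mul1,r2:9,r3:Add1,r4:1
c6: CDB Add2=2; issue ADD r0<-Add2 | r0:Add2,r1:Mul1,r2:9,r3:Add1,r4:1
c7: CDB Mul1=3; issue ADD r0<-Add3 | r0:Add3,r1:3,r2:9,r3:Add1,r4:1
c8: CDB Add2=10; issue SUB r0<-Add2 | r0:Add2,r1:3,r2:9,r3:Add1,r4:1
c9: CDB Add1=4; issue ADD r2<-Add1 | r0:Add2,r1:3,r2:Add1,r3:4,r4:1
c10: issue MUL r0<-Mul1 | r0:Mul1,r1:3,r2:Add1,r3:4,r4:1
c11: CDB Add1=6 | r0:Mul1,r1:3,r2:6,r3:4,r4:1
c12: CDB Add3=8 | r0:Mul1,r1:3,r2:6,r3:4,r4:1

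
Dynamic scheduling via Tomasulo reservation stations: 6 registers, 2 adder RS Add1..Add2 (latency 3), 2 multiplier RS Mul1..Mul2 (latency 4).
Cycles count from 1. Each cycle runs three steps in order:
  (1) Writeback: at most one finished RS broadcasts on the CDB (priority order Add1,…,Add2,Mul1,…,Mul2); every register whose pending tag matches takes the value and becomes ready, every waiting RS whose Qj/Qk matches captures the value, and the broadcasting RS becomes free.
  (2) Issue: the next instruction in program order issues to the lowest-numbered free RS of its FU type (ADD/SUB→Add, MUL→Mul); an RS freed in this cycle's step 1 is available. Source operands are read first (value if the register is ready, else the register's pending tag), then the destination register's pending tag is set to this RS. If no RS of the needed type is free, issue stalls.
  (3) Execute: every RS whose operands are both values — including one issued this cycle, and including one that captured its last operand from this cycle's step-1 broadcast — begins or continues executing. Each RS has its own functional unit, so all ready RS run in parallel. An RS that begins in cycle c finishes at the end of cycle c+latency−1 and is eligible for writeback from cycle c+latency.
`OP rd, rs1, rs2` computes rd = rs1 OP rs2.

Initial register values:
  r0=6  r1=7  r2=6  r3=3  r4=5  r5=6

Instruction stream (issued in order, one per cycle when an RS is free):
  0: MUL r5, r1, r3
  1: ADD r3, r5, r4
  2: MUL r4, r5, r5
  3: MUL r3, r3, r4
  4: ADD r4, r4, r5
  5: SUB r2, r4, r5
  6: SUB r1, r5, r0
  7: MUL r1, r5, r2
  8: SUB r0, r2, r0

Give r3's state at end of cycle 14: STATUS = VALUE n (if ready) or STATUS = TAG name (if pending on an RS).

c1: issue MUL r5<-Mul1 | r0:6,r1:7,r2:6,r3:3,r4:5,r5:Mul1
c2: issue ADD r3<-Add1 | r0:6,r1:7,r2:6,r3:Add1,r4:5,r5:Mul1
c3: issue MUL r4<-Mul2 | r0:6,r1:7,r2:6,r3:Add1,r4:Mul2,r5:Mul1
c4: stall | r0:6,r1:7,r2:6,r3:Add1,r4:Mul2,r5:Mul1
c5: CDB Mul1=21; issue MUL r3<-Mul1 | r0:6,r1:7,r2:6,r3:Mul1,r4:Mul2,r5:21
c6: issue ADD r4<-Add2 | r0:6,r1:7,r2:6,r3:Mul1,r4:Add2,r5:21
c7: stall | r0:6,r1:7,r2:6,r3:Mul1,r4:Add2,r5:21
c8: CDB Add1=26; issue SUB r2<-Add1 | r0:6,r1:7,r2:Add1,r3:Mul1,r4:Add2,r5:21
c9: CDB Mul2=441; stall | r0:6,r1:7,r2:Add1,r3:Mul1,r4:Add2,r5:21
c10: stall | r0:6,r1:7,r2:Add1,r3:Mul1,r4:Add2,r5:21
c11: stall | r0:6,r1:7,r2:Add1,r3:Mul1,r4:Add2,r5:21
c12: CDB Add2=462; issue SUB r1<-Add2 | r0:6,r1:Add2,r2:Add1,r3:Mul1,r4:462,r5:21
c13: CDB Mul1=11466; issue MUL r1<-Mul1 | r0:6,r1:Mul1,r2:Add1,r3:11466,r4:462,r5:21
c14: stall | r0:6,r1:Mul1,r2:Add1,r3:11466,r4:462,r5:21

STATUS = VALUE 11466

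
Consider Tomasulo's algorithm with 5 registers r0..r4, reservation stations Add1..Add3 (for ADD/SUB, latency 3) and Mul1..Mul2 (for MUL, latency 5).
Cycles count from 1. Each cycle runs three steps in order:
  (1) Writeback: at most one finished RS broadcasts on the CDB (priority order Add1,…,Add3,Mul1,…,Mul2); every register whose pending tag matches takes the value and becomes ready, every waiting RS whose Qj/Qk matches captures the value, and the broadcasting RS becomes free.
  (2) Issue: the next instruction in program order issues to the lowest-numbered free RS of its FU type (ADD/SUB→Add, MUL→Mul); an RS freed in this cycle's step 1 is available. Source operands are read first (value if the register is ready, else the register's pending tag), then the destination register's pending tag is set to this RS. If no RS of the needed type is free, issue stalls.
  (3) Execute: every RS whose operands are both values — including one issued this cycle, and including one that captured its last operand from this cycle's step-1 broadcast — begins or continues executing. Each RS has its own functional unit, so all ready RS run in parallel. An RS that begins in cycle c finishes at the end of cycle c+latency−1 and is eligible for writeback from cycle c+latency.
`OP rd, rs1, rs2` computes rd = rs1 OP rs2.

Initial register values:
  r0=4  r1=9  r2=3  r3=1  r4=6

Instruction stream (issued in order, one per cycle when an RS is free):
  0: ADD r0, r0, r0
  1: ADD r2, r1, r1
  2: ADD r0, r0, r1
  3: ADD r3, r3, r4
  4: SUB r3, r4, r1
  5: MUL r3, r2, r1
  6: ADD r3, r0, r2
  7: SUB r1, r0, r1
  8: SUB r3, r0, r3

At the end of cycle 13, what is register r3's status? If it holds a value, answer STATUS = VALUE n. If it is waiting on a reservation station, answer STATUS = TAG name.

STATUS = TAG Add3

c1: issue ADD r0<-Add1 | r0:Add1,r1:9,r2:3,r3:1,r4:6
c2: issue ADD r2<-Add2 | r0:Add1,r1:9,r2:Add2,r3:1,r4:6
c3: issue ADD r0<-Add3 | r0:Add3,r1:9,r2:Add2,r3:1,r4:6
c4: CDB Add1=8; issue ADD r3<-Add1 | r0:Add3,r1:9,r2:Add2,r3:Add1,r4:6
c5: CDB Add2=18; issue SUB r3<-Add2 | r0:Add3,r1:9,r2:18,r3:Add2,r4:6
c6: issue MUL r3<-Mul1 | r0:Add3,r1:9,r2:18,r3:Mul1,r4:6
c7: CDB Add1=7; issue ADD r3<-Add1 | r0:Add3,r1:9,r2:18,r3:Add1,r4:6
c8: CDB Add2=-3; issue SUB r1<-Add2 | r0:Add3,r1:Add2,r2:18,r3:Add1,r4:6
c9: CDB Add3=17; issue SUB r3<-Add3 | r0:17,r1:Add2,r2:18,r3:Add3,r4:6
c10: - | r0:17,r1:Add2,r2:18,r3:Add3,r4:6
c11: CDB Mul1=162 | r0:17,r1:Add2,r2:18,r3:Add3,r4:6
c12: CDB Add1=35 | r0:17,r1:Add2,r2:18,r3:Add3,r4:6
c13: CDB Add2=8 | r0:17,r1:8,r2:18,r3:Add3,r4:6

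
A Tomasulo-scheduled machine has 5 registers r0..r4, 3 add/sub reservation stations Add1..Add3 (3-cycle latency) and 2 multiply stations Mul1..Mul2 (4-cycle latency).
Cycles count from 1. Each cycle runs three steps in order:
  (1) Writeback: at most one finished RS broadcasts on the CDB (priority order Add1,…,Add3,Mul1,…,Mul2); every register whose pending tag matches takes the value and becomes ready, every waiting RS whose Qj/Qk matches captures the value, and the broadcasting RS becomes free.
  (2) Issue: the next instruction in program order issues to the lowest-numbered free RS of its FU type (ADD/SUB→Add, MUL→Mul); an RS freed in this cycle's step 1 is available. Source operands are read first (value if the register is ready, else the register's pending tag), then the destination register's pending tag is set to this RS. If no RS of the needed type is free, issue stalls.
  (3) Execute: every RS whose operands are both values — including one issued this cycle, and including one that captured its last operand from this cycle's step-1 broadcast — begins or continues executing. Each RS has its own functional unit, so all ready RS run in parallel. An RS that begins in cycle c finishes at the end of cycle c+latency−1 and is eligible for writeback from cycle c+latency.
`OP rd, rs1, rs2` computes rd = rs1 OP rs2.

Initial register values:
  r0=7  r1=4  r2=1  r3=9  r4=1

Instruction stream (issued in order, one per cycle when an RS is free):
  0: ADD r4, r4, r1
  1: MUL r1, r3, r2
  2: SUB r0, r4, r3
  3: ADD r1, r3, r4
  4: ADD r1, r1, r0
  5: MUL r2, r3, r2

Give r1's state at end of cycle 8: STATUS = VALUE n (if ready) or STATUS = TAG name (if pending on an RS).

c1: issue ADD r4<-Add1 | r0:7,r1:4,r2:1,r3:9,r4:Add1
c2: issue MUL r1<-Mul1 | r0:7,r1:Mul1,r2:1,r3:9,r4:Add1
c3: issue SUB r0<-Add2 | r0:Add2,r1:Mul1,r2:1,r3:9,r4:Add1
c4: CDB Add1=5; issue ADD r1<-Add1 | r0:Add2,r1:Add1,r2:1,r3:9,r4:5
c5: issue ADD r1<-Add3 | r0:Add2,r1:Add3,r2:1,r3:9,r4:5
c6: CDB Mul1=9; issue MUL r2<-Mul1 | r0:Add2,r1:Add3,r2:Mul1,r3:9,r4:5
c7: CDB Add1=14 | r0:Add2,r1:Add3,r2:Mul1,r3:9,r4:5
c8: CDB Add2=-4 | r0:-4,r1:Add3,r2:Mul1,r3:9,r4:5

STATUS = TAG Add3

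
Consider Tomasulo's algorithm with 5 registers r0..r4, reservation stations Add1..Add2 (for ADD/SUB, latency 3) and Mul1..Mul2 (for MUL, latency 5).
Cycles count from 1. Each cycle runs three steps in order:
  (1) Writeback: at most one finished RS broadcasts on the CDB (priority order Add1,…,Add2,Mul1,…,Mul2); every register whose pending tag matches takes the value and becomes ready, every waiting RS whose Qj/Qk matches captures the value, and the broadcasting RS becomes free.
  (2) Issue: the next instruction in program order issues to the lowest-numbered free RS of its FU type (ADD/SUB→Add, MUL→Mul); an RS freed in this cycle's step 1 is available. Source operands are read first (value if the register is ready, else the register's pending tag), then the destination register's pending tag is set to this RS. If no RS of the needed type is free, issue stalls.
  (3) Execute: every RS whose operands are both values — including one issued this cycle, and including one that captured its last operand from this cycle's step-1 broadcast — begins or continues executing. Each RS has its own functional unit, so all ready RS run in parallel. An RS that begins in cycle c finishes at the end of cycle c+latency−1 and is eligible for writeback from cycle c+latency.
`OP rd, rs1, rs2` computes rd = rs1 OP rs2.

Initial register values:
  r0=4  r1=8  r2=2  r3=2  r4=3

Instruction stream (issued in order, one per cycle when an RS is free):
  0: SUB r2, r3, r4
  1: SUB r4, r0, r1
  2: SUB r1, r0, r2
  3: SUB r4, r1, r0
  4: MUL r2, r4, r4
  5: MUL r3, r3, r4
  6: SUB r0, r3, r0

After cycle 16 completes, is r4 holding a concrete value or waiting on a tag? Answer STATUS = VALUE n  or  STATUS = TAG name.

c1: issue SUB r2<-Add1 | r0:4,r1:8,r2:Add1,r3:2,r4:3
c2: issue SUB r4<-Add2 | r0:4,r1:8,r2:Add1,r3:2,r4:Add2
c3: stall | r0:4,r1:8,r2:Add1,r3:2,r4:Add2
c4: CDB Add1=-1; issue SUB r1<-Add1 | r0:4,r1:Add1,r2:-1,r3:2,r4:Add2
c5: CDB Add2=-4; issue SUB r4<-Add2 | r0:4,r1:Add1,r2:-1,r3:2,r4:Add2
c6: issue MUL r2<-Mul1 | r0:4,r1:Add1,r2:Mul1,r3:2,r4:Add2
c7: CDB Add1=5; issue MUL r3<-Mul2 | r0:4,r1:5,r2:Mul1,r3:Mul2,r4:Add2
c8: issue SUB r0<-Add1 | r0:Add1,r1:5,r2:Mul1,r3:Mul2,r4:Add2
c9: - | r0:Add1,r1:5,r2:Mul1,r3:Mul2,r4:Add2
c10: CDB Add2=1 | r0:Add1,r1:5,r2:Mul1,r3:Mul2,r4:1
c11: - | r0:Add1,r1:5,r2:Mul1,r3:Mul2,r4:1
c12: - | r0:Add1,r1:5,r2:Mul1,r3:Mul2,r4:1
c13: - | r0:Add1,r1:5,r2:Mul1,r3:Mul2,r4:1
c14: - | r0:Add1,r1:5,r2:Mul1,r3:Mul2,r4:1
c15: CDB Mul1=1 | r0:Add1,r1:5,r2:1,r3:Mul2,r4:1
c16: CDB Mul2=2 | r0:Add1,r1:5,r2:1,r3:2,r4:1

STATUS = VALUE 1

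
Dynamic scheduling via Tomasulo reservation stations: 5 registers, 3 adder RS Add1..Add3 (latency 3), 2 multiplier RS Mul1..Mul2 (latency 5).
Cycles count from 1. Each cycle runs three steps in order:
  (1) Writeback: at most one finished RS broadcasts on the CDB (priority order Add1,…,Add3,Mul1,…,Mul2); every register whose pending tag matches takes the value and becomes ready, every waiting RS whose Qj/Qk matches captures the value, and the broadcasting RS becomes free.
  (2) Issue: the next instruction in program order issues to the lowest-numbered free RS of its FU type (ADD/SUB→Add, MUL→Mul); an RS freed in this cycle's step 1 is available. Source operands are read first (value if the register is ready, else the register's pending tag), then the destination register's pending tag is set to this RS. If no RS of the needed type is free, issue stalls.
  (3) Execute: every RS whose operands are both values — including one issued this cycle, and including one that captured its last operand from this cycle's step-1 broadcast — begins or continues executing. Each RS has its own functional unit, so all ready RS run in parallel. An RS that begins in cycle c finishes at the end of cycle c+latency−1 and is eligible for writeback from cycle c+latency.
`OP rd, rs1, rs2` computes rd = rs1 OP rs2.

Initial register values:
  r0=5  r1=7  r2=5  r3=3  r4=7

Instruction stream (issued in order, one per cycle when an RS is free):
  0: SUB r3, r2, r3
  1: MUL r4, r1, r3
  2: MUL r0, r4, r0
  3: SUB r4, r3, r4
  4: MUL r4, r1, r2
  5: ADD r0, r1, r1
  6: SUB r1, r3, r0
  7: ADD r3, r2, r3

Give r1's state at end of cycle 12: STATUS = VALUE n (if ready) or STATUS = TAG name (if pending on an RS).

STATUS = TAG Add3

c1: issue SUB r3<-Add1 | r0:5,r1:7,r2:5,r3:Add1,r4:7
c2: issue MUL r4<-Mul1 | r0:5,r1:7,r2:5,r3:Add1,r4:Mul1
c3: issue MUL r0<-Mul2 | r0:Mul2,r1:7,r2:5,r3:Add1,r4:Mul1
c4: CDB Add1=2; issue SUB r4<-Add1 | r0:Mul2,r1:7,r2:5,r3:2,r4:Add1
c5: stall | r0:Mul2,r1:7,r2:5,r3:2,r4:Add1
c6: stall | r0:Mul2,r1:7,r2:5,r3:2,r4:Add1
c7: stall | r0:Mul2,r1:7,r2:5,r3:2,r4:Add1
c8: stall | r0:Mul2,r1:7,r2:5,r3:2,r4:Add1
c9: CDB Mul1=14; issue MUL r4<-Mul1 | r0:Mul2,r1:7,r2:5,r3:2,r4:Mul1
c10: issue ADD r0<-Add2 | r0:Add2,r1:7,r2:5,r3:2,r4:Mul1
c11: issue SUB r1<-Add3 | r0:Add2,r1:Add3,r2:5,r3:2,r4:Mul1
c12: CDB Add1=-12; issue ADD r3<-Add1 | r0:Add2,r1:Add3,r2:5,r3:Add1,r4:Mul1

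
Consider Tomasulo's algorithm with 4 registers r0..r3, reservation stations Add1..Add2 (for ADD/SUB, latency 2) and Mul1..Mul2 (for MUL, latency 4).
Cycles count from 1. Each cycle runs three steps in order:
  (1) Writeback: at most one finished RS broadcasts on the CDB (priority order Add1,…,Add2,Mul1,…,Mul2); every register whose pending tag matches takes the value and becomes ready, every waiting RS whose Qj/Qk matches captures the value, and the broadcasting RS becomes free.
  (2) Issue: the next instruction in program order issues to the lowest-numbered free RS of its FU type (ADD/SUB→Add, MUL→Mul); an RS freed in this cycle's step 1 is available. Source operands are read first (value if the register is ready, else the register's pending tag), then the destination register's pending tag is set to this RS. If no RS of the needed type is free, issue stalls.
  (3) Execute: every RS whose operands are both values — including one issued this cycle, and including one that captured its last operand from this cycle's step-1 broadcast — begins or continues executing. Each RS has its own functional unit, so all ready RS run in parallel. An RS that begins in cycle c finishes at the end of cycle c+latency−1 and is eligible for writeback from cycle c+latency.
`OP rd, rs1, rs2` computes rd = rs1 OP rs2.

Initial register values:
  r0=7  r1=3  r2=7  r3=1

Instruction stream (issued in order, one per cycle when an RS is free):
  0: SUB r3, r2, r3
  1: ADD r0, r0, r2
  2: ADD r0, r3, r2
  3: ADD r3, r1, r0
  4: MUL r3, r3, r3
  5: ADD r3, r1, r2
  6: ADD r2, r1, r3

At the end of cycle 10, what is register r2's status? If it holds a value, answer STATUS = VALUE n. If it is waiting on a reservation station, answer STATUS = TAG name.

cycle 1: issue SUB r3<-Add1 // r0:7,r1:3,r2:7,r3:Add1
cycle 2: issue ADD r0<-Add2 // r0:Add2,r1:3,r2:7,r3:Add1
cycle 3: CDB Add1=6; issue ADD r0<-Add1 // r0:Add1,r1:3,r2:7,r3:6
cycle 4: CDB Add2=14; issue ADD r3<-Add2 // r0:Add1,r1:3,r2:7,r3:Add2
cycle 5: CDB Add1=13; issue MUL r3<-Mul1 // r0:13,r1:3,r2:7,r3:Mul1
cycle 6: issue ADD r3<-Add1 // r0:13,r1:3,r2:7,r3:Add1
cycle 7: CDB Add2=16; issue ADD r2<-Add2 // r0:13,r1:3,r2:Add2,r3:Add1
cycle 8: CDB Add1=10 // r0:13,r1:3,r2:Add2,r3:10
cycle 9: - // r0:13,r1:3,r2:Add2,r3:10
cycle 10: CDB Add2=13 // r0:13,r1:3,r2:13,r3:10

STATUS = VALUE 13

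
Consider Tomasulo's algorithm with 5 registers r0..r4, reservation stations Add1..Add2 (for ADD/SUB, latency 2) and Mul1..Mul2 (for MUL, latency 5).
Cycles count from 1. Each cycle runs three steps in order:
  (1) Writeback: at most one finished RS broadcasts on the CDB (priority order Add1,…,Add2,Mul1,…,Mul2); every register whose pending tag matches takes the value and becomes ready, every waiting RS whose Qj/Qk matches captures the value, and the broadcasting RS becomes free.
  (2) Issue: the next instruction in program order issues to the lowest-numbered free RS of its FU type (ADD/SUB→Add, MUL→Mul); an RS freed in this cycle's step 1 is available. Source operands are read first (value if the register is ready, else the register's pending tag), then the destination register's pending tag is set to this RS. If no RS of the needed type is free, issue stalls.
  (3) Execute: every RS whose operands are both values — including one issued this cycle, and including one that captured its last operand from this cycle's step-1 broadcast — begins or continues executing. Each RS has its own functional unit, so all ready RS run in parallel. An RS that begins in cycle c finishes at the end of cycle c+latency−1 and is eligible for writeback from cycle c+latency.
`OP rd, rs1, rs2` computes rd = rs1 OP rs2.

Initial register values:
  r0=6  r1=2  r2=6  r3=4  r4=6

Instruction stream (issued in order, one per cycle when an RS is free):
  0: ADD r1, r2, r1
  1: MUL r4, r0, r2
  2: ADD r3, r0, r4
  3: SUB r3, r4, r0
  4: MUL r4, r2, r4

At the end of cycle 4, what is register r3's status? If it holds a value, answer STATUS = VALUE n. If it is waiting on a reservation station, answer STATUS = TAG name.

STATUS = TAG Add2

c1: issue ADD r1<-Add1 | r0:6,r1:Add1,r2:6,r3:4,r4:6
c2: issue MUL r4<-Mul1 | r0:6,r1:Add1,r2:6,r3:4,r4:Mul1
c3: CDB Add1=8; issue ADD r3<-Add1 | r0:6,r1:8,r2:6,r3:Add1,r4:Mul1
c4: issue SUB r3<-Add2 | r0:6,r1:8,r2:6,r3:Add2,r4:Mul1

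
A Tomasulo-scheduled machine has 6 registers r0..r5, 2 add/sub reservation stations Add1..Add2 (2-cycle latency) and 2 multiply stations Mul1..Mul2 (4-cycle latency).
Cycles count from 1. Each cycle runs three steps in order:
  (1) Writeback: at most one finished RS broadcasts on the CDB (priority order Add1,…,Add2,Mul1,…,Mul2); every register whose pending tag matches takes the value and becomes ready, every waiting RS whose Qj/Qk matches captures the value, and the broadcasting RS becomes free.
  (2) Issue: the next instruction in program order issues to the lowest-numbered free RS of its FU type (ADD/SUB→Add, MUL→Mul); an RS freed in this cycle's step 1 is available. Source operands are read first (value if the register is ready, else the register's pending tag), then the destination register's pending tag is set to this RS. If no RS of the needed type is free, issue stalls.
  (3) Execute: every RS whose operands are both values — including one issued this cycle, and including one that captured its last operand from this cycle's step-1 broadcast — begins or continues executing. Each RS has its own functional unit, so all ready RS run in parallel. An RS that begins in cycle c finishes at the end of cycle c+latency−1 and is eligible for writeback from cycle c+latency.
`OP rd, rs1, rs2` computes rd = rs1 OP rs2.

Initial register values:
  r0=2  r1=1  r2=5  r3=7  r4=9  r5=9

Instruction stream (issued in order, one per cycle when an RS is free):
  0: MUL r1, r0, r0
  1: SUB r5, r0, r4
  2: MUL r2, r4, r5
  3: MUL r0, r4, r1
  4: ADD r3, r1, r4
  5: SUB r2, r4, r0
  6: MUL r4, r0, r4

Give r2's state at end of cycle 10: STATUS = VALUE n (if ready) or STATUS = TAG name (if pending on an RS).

STATUS = TAG Add2

cycle 1: issue MUL r1<-Mul1 // r0:2,r1:Mul1,r2:5,r3:7,r4:9,r5:9
cycle 2: issue SUB r5<-Add1 // r0:2,r1:Mul1,r2:5,r3:7,r4:9,r5:Add1
cycle 3: issue MUL r2<-Mul2 // r0:2,r1:Mul1,r2:Mul2,r3:7,r4:9,r5:Add1
cycle 4: CDB Add1=-7; stall // r0:2,r1:Mul1,r2:Mul2,r3:7,r4:9,r5:-7
cycle 5: CDB Mul1=4; issue MUL r0<-Mul1 // r0:Mul1,r1:4,r2:Mul2,r3:7,r4:9,r5:-7
cycle 6: issue ADD r3<-Add1 // r0:Mul1,r1:4,r2:Mul2,r3:Add1,r4:9,r5:-7
cycle 7: issue SUB r2<-Add2 // r0:Mul1,r1:4,r2:Add2,r3:Add1,r4:9,r5:-7
cycle 8: CDB Add1=13; stall // r0:Mul1,r1:4,r2:Add2,r3:13,r4:9,r5:-7
cycle 9: CDB Mul1=36; issue MUL r4<-Mul1 // r0:36,r1:4,r2:Add2,r3:13,r4:Mul1,r5:-7
cycle 10: CDB Mul2=-63 // r0:36,r1:4,r2:Add2,r3:13,r4:Mul1,r5:-7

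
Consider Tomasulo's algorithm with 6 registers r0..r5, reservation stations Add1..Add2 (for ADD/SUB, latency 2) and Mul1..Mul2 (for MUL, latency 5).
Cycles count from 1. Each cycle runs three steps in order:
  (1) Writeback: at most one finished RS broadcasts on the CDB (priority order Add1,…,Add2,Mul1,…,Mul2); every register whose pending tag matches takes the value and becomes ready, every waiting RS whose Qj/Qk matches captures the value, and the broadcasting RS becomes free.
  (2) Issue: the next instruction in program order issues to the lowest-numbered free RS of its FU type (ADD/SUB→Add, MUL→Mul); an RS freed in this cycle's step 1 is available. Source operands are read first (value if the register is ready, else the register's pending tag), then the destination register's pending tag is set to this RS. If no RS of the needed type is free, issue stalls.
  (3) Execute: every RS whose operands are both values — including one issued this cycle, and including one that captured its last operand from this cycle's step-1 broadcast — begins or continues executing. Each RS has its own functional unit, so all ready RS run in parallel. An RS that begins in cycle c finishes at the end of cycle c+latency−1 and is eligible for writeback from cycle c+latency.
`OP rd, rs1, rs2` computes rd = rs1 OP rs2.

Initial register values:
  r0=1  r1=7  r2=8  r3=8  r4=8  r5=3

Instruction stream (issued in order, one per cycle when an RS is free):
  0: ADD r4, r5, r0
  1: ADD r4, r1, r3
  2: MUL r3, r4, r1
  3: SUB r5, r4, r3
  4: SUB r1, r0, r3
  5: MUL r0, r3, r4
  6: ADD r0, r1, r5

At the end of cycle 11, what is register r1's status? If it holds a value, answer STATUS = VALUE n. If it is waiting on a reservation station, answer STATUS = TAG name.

STATUS = TAG Add2

c1: issue ADD r4<-Add1 | r0:1,r1:7,r2:8,r3:8,r4:Add1,r5:3
c2: issue ADD r4<-Add2 | r0:1,r1:7,r2:8,r3:8,r4:Add2,r5:3
c3: CDB Add1=4; issue MUL r3<-Mul1 | r0:1,r1:7,r2:8,r3:Mul1,r4:Add2,r5:3
c4: CDB Add2=15; issue SUB r5<-Add1 | r0:1,r1:7,r2:8,r3:Mul1,r4:15,r5:Add1
c5: issue SUB r1<-Add2 | r0:1,r1:Add2,r2:8,r3:Mul1,r4:15,r5:Add1
c6: issue MUL r0<-Mul2 | r0:Mul2,r1:Add2,r2:8,r3:Mul1,r4:15,r5:Add1
c7: stall | r0:Mul2,r1:Add2,r2:8,r3:Mul1,r4:15,r5:Add1
c8: stall | r0:Mul2,r1:Add2,r2:8,r3:Mul1,r4:15,r5:Add1
c9: CDB Mul1=105; stall | r0:Mul2,r1:Add2,r2:8,r3:105,r4:15,r5:Add1
c10: stall | r0:Mul2,r1:Add2,r2:8,r3:105,r4:15,r5:Add1
c11: CDB Add1=-90; issue ADD r0<-Add1 | r0:Add1,r1:Add2,r2:8,r3:105,r4:15,r5:-90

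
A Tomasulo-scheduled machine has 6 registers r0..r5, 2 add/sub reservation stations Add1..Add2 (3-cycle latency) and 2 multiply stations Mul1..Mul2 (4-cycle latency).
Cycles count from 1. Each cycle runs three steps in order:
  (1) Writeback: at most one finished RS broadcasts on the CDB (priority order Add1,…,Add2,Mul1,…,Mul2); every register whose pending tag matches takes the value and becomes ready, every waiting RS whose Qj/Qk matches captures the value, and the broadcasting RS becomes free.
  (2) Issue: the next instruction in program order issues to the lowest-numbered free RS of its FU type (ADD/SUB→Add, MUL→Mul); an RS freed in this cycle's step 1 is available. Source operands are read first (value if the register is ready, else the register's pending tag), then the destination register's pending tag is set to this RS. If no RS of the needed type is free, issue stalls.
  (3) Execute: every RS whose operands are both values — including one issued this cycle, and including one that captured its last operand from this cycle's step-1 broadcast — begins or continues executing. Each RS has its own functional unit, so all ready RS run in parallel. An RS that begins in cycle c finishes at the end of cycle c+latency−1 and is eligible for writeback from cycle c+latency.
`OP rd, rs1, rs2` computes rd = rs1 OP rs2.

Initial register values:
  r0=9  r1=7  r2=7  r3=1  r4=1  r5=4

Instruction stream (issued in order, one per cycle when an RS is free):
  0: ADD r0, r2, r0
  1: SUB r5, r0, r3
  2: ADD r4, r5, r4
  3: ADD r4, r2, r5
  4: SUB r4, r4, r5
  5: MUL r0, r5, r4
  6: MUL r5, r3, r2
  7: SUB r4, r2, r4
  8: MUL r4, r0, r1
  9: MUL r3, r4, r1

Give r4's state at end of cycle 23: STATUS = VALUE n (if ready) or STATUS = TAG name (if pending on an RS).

STATUS = VALUE 735

cycle 1: issue ADD r0<-Add1 // r0:Add1,r1:7,r2:7,r3:1,r4:1,r5:4
cycle 2: issue SUB r5<-Add2 // r0:Add1,r1:7,r2:7,r3:1,r4:1,r5:Add2
cycle 3: stall // r0:Add1,r1:7,r2:7,r3:1,r4:1,r5:Add2
cycle 4: CDB Add1=16; issue ADD r4<-Add1 // r0:16,r1:7,r2:7,r3:1,r4:Add1,r5:Add2
cycle 5: stall // r0:16,r1:7,r2:7,r3:1,r4:Add1,r5:Add2
cycle 6: stall // r0:16,r1:7,r2:7,r3:1,r4:Add1,r5:Add2
cycle 7: CDB Add2=15; issue ADD r4<-Add2 // r0:16,r1:7,r2:7,r3:1,r4:Add2,r5:15
cycle 8: stall // r0:16,r1:7,r2:7,r3:1,r4:Add2,r5:15
cycle 9: stall // r0:16,r1:7,r2:7,r3:1,r4:Add2,r5:15
cycle 10: CDB Add1=16; issue SUB r4<-Add1 // r0:16,r1:7,r2:7,r3:1,r4:Add1,r5:15
cycle 11: CDB Add2=22; issue MUL r0<-Mul1 // r0:Mul1,r1:7,r2:7,r3:1,r4:Add1,r5:15
cycle 12: issue MUL r5<-Mul2 // r0:Mul1,r1:7,r2:7,r3:1,r4:Add1,r5:Mul2
cycle 13: issue SUB r4<-Add2 // r0:Mul1,r1:7,r2:7,r3:1,r4:Add2,r5:Mul2
cycle 14: CDB Add1=7; stall // r0:Mul1,r1:7,r2:7,r3:1,r4:Add2,r5:Mul2
cycle 15: stall // r0:Mul1,r1:7,r2:7,r3:1,r4:Add2,r5:Mul2
cycle 16: CDB Mul2=7; issue MUL r4<-Mul2 // r0:Mul1,r1:7,r2:7,r3:1,r4:Mul2,r5:7
cycle 17: CDB Add2=0; stall // r0:Mul1,r1:7,r2:7,r3:1,r4:Mul2,r5:7
cycle 18: CDB Mul1=105; issue MUL r3<-Mul1 // r0:105,r1:7,r2:7,r3:Mul1,r4:Mul2,r5:7
cycle 19: - // r0:105,r1:7,r2:7,r3:Mul1,r4:Mul2,r5:7
cycle 20: - // r0:105,r1:7,r2:7,r3:Mul1,r4:Mul2,r5:7
cycle 21: - // r0:105,r1:7,r2:7,r3:Mul1,r4:Mul2,r5:7
cycle 22: CDB Mul2=735 // r0:105,r1:7,r2:7,r3:Mul1,r4:735,r5:7
cycle 23: - // r0:105,r1:7,r2:7,r3:Mul1,r4:735,r5:7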